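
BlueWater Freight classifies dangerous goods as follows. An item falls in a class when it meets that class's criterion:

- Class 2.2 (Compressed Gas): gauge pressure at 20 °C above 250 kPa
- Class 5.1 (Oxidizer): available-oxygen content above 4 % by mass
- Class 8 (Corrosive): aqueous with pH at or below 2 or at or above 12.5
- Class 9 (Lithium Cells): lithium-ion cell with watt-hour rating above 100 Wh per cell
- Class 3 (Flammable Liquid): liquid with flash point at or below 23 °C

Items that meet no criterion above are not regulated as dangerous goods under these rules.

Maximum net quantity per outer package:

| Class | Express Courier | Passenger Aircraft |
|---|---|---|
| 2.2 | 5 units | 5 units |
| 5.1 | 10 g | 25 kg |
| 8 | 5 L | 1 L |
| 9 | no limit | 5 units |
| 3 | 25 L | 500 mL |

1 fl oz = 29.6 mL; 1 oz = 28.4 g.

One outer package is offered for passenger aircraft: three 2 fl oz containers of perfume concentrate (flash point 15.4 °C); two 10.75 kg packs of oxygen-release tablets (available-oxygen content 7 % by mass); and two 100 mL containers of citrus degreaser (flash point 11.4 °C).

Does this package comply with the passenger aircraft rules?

With flash point 15.4 °C (≤ 23 °C), the perfume concentrate falls in Class 3.
Oxygen-release tablets: available-oxygen content 7 % by mass > 4 % by mass → Class 5.1 (Oxidizer).
Flash point 11.4 °C meets the Class 3 criterion (Flammable Liquid), so the citrus degreaser is Class 3.
Class 3 net quantity: (three 2 fl oz containers = 177.6 mL) + (two 100 mL containers = 200 mL) = 377.6 mL.
377.6 mL ≤ 500 mL (passenger aircraft limit, Class 3) — within limit.
Class 5.1 quantity: two 10.75 kg packs = 21.5 kg.
That is within the Class 5.1 passenger aircraft limit of 25 kg.
Every hazard class is within its passenger aircraft limit and no segregation rule is violated.

Yes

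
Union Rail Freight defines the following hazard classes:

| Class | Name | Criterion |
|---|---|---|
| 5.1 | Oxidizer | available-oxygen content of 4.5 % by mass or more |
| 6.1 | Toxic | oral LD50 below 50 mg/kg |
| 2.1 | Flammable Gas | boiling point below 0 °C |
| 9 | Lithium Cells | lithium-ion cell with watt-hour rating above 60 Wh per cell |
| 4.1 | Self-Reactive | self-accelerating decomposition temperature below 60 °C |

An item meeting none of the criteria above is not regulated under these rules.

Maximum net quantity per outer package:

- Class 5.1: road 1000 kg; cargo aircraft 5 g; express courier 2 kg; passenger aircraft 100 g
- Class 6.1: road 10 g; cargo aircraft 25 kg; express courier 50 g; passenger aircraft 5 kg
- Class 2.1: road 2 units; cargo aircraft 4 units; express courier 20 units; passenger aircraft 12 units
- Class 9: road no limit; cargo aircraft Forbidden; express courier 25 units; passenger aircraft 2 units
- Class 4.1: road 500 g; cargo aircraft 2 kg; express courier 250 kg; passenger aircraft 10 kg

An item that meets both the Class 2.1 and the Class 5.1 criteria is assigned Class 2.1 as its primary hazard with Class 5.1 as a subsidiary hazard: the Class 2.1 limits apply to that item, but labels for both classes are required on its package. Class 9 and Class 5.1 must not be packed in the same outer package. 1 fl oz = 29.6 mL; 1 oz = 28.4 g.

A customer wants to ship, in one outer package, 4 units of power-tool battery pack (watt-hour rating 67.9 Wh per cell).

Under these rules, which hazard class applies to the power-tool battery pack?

Class 9

The power-tool battery pack has watt-hour rating 67.9 Wh per cell, which is > 60 Wh per cell, so it is Class 9 (Lithium Cells).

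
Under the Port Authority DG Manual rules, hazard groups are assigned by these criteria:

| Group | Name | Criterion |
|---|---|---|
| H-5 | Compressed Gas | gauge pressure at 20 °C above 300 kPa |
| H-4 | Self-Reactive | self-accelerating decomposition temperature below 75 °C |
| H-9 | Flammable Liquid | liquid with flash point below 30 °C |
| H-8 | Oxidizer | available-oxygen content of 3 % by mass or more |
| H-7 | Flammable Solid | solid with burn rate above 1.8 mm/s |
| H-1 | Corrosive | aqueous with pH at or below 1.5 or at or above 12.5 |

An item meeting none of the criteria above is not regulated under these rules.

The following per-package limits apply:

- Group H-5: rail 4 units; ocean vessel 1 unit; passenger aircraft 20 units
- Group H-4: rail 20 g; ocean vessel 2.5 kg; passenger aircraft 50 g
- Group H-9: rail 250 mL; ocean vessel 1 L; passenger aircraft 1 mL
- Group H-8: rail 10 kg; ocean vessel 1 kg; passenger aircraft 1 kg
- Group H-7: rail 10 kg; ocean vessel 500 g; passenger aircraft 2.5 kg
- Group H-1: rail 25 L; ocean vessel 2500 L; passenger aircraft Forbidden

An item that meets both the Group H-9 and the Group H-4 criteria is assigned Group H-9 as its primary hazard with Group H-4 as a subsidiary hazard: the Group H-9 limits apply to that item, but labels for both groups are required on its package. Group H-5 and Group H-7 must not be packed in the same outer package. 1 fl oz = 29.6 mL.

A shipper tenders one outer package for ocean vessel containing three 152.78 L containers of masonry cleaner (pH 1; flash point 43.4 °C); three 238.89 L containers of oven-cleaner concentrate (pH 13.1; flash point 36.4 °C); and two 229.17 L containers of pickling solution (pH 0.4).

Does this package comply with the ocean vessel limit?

Masonry cleaner: pH 1 ≤ 1.5 → Group H-1 (Corrosive).
pH 13.1 meets the Group H-1 criterion (Corrosive), so the oven-cleaner concentrate is Group H-1.
The pickling solution has pH 0.4, which is ≤ 1.5, so it is Group H-1 (Corrosive).
Group H-1 net quantity: (three 152.78 L containers = 458.34 L) + (three 238.89 L containers = 716.67 L) + (two 229.17 L containers = 458.34 L) = 1633.35 L.
That is within the Group H-1 ocean vessel limit of 2500 L.

Yes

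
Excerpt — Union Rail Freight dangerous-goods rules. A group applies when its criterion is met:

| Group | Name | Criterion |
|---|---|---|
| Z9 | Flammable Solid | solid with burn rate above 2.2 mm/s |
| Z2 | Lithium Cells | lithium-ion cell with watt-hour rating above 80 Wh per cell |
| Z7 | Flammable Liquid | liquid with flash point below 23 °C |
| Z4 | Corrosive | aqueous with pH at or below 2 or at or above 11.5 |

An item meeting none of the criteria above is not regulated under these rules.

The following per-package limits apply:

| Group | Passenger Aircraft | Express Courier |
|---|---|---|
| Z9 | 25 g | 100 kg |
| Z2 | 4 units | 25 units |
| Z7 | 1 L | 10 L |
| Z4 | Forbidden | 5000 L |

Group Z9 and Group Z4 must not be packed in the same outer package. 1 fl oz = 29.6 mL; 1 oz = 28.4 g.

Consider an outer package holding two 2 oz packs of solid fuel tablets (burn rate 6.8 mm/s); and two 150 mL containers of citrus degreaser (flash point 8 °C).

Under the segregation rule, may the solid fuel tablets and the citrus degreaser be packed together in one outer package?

Yes

The solid fuel tablets have burn rate 6.8 mm/s, which is > 2.2 mm/s, so they are Group Z9 (Flammable Solid).
Citrus degreaser: flash point 8 °C < 23 °C → Group Z7 (Flammable Liquid).
No segregation rule bars Group Z9 with Group Z7.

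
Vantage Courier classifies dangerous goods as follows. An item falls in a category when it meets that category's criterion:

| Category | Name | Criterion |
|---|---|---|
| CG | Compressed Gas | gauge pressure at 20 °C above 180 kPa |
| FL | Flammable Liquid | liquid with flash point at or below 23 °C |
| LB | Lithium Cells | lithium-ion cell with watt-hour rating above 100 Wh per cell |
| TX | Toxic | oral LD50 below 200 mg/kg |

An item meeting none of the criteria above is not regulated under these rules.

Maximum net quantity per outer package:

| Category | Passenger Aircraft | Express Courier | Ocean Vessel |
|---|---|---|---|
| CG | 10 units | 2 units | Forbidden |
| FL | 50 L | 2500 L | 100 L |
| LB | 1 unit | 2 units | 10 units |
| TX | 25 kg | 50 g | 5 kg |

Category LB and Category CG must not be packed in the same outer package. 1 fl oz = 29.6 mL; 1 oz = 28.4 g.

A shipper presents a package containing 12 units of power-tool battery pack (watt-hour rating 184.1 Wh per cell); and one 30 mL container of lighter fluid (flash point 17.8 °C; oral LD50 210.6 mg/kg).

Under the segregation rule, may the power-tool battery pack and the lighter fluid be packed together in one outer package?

Yes

With watt-hour rating 184.1 Wh per cell (> 100 Wh per cell), the power-tool battery pack falls in Category LB.
Lighter fluid: flash point 17.8 °C ≤ 23 °C → Category FL (Flammable Liquid).
No segregation rule bars Category LB with Category FL.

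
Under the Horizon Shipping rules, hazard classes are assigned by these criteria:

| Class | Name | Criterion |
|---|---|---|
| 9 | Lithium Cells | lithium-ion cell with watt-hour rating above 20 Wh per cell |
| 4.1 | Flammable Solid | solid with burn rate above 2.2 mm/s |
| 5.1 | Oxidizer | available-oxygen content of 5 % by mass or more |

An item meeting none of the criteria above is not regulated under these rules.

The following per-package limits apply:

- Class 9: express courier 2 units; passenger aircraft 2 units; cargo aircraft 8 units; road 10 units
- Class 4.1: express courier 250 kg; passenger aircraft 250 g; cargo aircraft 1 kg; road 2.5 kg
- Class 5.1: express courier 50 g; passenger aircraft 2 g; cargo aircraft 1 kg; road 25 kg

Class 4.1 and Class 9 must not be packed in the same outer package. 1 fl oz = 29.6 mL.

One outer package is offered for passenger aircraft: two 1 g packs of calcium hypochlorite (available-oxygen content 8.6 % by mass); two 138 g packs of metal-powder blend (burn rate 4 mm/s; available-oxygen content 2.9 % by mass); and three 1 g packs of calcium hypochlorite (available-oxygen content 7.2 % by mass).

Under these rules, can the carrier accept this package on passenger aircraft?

Available-oxygen content 8.6 % by mass meets the Class 5.1 criterion (Oxidizer), so the calcium hypochlorite is Class 5.1.
With burn rate 4 mm/s (> 2.2 mm/s), the metal-powder blend falls in Class 4.1.
The calcium hypochlorite has available-oxygen content 7.2 % by mass, which is ≥ 5 % by mass, so it is Class 5.1 (Oxidizer).
Class 5.1 net quantity: (two 1 g packs = 2 g) + (three 1 g packs = 3 g) = 5 g.
That exceeds the Class 5.1 passenger aircraft limit of 2 g.
Class 4.1 quantity: two 138 g packs = 276 g.
That exceeds the Class 4.1 passenger aircraft limit of 250 g.
The segregation rule (Class 4.1 with Class 9) does not apply to Class 5.1 with Class 4.1.

No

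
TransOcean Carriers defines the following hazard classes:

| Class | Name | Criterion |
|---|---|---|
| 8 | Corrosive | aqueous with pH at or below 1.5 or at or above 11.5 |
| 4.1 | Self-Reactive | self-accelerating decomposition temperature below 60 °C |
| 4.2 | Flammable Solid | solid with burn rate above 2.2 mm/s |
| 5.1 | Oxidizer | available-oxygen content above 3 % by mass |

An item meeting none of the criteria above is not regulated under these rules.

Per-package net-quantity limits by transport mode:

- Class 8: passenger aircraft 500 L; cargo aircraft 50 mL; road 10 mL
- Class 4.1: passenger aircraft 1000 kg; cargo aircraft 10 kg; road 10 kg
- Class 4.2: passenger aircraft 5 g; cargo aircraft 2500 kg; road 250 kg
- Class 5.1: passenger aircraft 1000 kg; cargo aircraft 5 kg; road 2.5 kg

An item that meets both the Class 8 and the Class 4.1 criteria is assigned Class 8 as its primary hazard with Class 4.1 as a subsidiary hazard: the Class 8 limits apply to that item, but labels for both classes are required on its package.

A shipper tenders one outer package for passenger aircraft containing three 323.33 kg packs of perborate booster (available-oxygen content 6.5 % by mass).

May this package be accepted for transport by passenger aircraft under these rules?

Yes

Available-oxygen content 6.5 % by mass meets the Class 5.1 criterion (Oxidizer), so the perborate booster is Class 5.1.
Class 5.1 quantity: three 323.33 kg packs = 969.99 kg.
969.99 kg is within the passenger aircraft limit of 1000 kg for Class 5.1.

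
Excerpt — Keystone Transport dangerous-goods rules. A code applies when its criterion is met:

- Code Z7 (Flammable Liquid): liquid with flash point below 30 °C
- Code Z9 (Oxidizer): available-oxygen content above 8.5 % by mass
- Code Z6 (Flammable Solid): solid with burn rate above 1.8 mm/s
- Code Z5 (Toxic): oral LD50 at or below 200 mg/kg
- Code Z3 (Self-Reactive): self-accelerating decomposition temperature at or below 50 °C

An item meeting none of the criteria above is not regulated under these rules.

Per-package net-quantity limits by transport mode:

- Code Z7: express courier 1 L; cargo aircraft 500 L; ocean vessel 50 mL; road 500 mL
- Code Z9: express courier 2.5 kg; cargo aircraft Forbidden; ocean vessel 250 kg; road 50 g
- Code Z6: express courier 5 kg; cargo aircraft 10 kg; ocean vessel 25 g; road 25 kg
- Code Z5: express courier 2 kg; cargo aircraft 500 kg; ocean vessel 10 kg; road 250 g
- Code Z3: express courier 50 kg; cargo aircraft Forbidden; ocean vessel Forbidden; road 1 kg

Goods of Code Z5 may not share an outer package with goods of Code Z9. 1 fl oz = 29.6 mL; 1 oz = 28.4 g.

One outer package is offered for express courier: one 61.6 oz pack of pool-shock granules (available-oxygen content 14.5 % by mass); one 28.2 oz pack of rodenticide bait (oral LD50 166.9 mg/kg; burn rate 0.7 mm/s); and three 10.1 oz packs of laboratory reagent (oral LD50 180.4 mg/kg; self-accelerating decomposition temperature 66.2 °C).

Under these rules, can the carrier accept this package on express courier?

No

The pool-shock granules have available-oxygen content 14.5 % by mass, which is > 8.5 % by mass, so they are Code Z9 (Oxidizer).
With oral LD50 166.9 mg/kg (≤ 200 mg/kg), the rodenticide bait falls in Code Z5.
Oral LD50 180.4 mg/kg meets the Code Z5 criterion (Toxic), so the laboratory reagent is Code Z5.
Total Code Z5: (one 28.2 oz pack = 800.88 g) + (three 10.1 oz packs = 860.52 g) = 1661.4 g.
1661.4 g is within the express courier limit of 2 kg for Code Z5.
Code Z9 quantity: one 61.6 oz pack = 1749.44 g.
1749.44 g is within the express courier limit of 2.5 kg for Code Z9.
Code Z5 and Code Z9 may not share an outer package.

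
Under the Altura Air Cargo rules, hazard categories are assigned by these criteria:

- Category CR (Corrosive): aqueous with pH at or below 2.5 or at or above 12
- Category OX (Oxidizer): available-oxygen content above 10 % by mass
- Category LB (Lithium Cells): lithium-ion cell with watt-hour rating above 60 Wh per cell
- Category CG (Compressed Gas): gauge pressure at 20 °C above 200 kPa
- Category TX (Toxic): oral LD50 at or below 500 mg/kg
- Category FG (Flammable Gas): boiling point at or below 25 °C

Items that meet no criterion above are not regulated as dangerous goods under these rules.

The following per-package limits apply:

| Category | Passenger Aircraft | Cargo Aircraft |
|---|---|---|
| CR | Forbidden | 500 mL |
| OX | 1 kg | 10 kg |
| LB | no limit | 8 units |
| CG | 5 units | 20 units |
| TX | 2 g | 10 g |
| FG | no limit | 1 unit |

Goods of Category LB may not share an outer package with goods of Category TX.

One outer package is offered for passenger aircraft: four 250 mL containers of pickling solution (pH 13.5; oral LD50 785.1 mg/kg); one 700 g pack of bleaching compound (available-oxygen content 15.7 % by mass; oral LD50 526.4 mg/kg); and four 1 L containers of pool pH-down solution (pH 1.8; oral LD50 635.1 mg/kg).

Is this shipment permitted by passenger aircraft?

pH 13.5 meets the Category CR criterion (Corrosive), so the pickling solution is Category CR.
Available-oxygen content 15.7 % by mass meets the Category OX criterion (Oxidizer), so the bleaching compound is Category OX.
pH 1.8 meets the Category CR criterion (Corrosive), so the pool pH-down solution is Category CR.
Category CR net quantity: (four 250 mL containers = 1 L) + (four 1 L containers = 4 L) = 5 L.
By passenger aircraft, Category CR is Forbidden regardless of quantity.
Category OX quantity: 700 g.
700 g ≤ 1 kg (passenger aircraft limit, Category OX) — within limit.
The segregation rule (Category LB with Category TX) does not apply to Category CR with Category OX.

No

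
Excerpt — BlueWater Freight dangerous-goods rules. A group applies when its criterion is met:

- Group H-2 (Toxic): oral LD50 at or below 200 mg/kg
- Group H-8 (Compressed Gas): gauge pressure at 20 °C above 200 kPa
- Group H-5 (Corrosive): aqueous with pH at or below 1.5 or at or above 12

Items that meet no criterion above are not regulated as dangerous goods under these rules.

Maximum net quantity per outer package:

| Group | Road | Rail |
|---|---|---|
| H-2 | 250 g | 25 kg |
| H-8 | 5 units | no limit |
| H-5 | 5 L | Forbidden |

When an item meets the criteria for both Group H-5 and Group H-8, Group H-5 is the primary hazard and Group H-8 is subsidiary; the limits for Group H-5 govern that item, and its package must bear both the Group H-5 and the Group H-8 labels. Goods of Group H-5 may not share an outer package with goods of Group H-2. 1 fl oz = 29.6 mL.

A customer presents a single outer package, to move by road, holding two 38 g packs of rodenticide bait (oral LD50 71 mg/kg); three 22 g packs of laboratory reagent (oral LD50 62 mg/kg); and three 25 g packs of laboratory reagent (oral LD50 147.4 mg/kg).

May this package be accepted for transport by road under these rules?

The rodenticide bait has oral LD50 71 mg/kg, which is ≤ 200 mg/kg, so it is Group H-2 (Toxic).
Oral LD50 62 mg/kg meets the Group H-2 criterion (Toxic), so the laboratory reagent is Group H-2.
Laboratory reagent: oral LD50 147.4 mg/kg ≤ 200 mg/kg → Group H-2 (Toxic).
Total Group H-2: (two 38 g packs = 76 g) + (three 22 g packs = 66 g) + (three 25 g packs = 75 g) = 217 g.
217 g is within the road limit of 250 g for Group H-2.

Yes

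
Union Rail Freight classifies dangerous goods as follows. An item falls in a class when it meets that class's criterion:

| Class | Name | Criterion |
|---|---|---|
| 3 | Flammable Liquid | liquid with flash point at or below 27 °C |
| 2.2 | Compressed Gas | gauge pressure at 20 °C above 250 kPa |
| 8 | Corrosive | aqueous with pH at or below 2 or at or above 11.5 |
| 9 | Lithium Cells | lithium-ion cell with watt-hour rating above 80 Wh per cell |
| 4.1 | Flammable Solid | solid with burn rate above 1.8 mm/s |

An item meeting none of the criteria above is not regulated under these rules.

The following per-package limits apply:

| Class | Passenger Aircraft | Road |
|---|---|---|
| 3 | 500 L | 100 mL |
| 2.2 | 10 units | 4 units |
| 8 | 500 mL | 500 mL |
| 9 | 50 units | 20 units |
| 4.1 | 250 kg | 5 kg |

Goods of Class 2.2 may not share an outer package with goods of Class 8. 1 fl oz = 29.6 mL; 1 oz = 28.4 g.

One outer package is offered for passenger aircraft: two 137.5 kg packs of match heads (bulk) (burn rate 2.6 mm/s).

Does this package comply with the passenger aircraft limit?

No

Burn rate 2.6 mm/s meets the Class 4.1 criterion (Flammable Solid), so the match heads (bulk) are Class 4.1.
Class 4.1 quantity: two 137.5 kg packs = 275 kg.
That exceeds the Class 4.1 passenger aircraft limit of 250 kg.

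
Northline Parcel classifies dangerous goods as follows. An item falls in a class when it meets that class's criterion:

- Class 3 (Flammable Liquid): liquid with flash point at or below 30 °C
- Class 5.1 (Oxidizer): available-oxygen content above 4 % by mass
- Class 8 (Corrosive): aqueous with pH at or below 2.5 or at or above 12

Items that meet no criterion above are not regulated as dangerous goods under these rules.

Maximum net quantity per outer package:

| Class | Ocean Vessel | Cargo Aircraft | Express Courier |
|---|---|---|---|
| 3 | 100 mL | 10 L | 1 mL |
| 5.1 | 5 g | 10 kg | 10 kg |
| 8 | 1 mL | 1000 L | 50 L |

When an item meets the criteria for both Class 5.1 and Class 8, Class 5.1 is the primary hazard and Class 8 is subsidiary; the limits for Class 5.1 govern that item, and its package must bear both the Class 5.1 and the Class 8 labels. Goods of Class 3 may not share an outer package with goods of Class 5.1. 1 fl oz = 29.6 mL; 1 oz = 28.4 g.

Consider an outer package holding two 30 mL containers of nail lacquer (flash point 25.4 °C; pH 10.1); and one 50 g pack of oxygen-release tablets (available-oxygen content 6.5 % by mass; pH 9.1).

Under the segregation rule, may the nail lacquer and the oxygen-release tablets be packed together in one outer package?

No

The nail lacquer has flash point 25.4 °C, which is ≤ 30 °C, so it is Class 3 (Flammable Liquid).
With available-oxygen content 6.5 % by mass (> 4 % by mass), the oxygen-release tablets fall in Class 5.1.
Class 3 and Class 5.1 may not share an outer package.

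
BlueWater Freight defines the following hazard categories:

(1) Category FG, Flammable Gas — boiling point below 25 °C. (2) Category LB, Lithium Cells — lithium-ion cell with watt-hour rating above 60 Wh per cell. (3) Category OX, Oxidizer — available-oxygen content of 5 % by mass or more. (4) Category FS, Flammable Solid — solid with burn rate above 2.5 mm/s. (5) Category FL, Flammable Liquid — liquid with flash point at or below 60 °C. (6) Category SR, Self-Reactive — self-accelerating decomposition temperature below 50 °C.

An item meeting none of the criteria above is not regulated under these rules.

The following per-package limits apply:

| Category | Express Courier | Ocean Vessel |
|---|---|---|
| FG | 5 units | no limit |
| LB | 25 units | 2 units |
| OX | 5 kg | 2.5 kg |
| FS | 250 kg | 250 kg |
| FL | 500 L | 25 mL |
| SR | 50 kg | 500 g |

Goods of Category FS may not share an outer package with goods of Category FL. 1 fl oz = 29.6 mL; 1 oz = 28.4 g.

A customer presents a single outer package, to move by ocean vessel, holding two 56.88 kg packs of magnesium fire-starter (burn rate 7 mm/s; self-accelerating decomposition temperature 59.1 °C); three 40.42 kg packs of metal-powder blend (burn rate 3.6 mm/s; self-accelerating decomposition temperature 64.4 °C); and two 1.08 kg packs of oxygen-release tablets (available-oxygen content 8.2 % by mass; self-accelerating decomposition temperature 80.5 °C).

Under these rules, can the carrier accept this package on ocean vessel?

Burn rate 7 mm/s meets the Category FS criterion (Flammable Solid), so the magnesium fire-starter is Category FS.
Burn rate 3.6 mm/s meets the Category FS criterion (Flammable Solid), so the metal-powder blend is Category FS.
The oxygen-release tablets have available-oxygen content 8.2 % by mass, which is ≥ 5 % by mass, so they are Category OX (Oxidizer).
Total Category FS: (two 56.88 kg packs = 113.76 kg) + (three 40.42 kg packs = 121.26 kg) = 235.02 kg.
That is within the Category FS ocean vessel limit of 250 kg.
Category OX quantity: two 1.08 kg packs = 2.16 kg.
That is within the Category OX ocean vessel limit of 2.5 kg.
The segregation rule (Category FS with Category FL) does not apply to Category FS with Category OX.
Every hazard category is within its ocean vessel limit and no segregation rule is violated.

Yes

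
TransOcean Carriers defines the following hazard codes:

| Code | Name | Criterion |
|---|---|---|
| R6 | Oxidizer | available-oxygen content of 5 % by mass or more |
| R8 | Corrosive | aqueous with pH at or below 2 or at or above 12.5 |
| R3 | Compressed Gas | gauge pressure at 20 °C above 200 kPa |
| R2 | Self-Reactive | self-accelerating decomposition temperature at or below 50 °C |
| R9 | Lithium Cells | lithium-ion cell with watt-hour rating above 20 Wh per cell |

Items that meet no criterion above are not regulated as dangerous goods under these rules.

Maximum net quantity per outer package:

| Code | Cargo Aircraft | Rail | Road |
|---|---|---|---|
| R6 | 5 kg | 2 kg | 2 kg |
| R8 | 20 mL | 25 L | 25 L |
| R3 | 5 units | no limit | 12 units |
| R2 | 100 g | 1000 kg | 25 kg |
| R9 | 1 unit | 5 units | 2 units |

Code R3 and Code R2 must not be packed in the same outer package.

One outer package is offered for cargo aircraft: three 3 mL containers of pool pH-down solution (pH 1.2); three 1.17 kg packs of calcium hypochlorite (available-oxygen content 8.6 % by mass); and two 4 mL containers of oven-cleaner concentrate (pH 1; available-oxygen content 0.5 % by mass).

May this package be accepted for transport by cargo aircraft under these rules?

Yes

Pool pH-down solution: pH 1.2 ≤ 2 → Code R8 (Corrosive).
Available-oxygen content 8.6 % by mass meets the Code R6 criterion (Oxidizer), so the calcium hypochlorite is Code R6.
The oven-cleaner concentrate has pH 1, which is ≤ 2, so it is Code R8 (Corrosive).
Code R6 quantity: three 1.17 kg packs = 3.51 kg.
3.51 kg ≤ 5 kg (cargo aircraft limit, Code R6) — within limit.
Code R8 net quantity: (three 3 mL containers = 9 mL) + (two 4 mL containers = 8 mL) = 17 mL.
17 mL ≤ 20 mL (cargo aircraft limit, Code R8) — within limit.
The segregation rule (Code R3 with Code R2) does not apply to Code R6 with Code R8.
Every hazard code is within its cargo aircraft limit and no segregation rule is violated.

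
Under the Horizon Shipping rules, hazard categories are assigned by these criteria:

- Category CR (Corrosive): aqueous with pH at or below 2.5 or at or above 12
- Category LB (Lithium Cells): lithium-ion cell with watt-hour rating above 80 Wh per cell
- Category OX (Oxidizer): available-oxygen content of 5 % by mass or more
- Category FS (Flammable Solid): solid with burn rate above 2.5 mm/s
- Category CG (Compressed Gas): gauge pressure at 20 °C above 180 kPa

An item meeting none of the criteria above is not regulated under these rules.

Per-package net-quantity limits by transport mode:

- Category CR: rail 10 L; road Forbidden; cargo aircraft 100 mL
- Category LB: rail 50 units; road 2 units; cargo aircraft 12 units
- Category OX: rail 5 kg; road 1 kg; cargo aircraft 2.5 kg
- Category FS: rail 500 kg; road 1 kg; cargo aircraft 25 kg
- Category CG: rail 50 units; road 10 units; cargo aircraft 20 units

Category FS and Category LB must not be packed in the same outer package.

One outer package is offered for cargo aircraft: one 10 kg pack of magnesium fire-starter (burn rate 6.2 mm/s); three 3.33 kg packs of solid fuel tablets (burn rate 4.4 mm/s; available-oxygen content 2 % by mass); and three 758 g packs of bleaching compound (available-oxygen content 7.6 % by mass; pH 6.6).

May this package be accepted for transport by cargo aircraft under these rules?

Yes

Burn rate 6.2 mm/s meets the Category FS criterion (Flammable Solid), so the magnesium fire-starter is Category FS.
With burn rate 4.4 mm/s (> 2.5 mm/s), the solid fuel tablets fall in Category FS.
Bleaching compound: available-oxygen content 7.6 % by mass ≥ 5 % by mass → Category OX (Oxidizer).
Category FS net quantity: 10 kg + (three 3.33 kg packs = 9.99 kg) = 19.99 kg.
19.99 kg is within the cargo aircraft limit of 25 kg for Category FS.
Category OX quantity: three 758 g packs = 2.274 kg.
That is within the Category OX cargo aircraft limit of 2.5 kg.
The segregation rule (Category FS with Category LB) does not apply to Category FS with Category OX.
Every hazard category is within its cargo aircraft limit and no segregation rule is violated.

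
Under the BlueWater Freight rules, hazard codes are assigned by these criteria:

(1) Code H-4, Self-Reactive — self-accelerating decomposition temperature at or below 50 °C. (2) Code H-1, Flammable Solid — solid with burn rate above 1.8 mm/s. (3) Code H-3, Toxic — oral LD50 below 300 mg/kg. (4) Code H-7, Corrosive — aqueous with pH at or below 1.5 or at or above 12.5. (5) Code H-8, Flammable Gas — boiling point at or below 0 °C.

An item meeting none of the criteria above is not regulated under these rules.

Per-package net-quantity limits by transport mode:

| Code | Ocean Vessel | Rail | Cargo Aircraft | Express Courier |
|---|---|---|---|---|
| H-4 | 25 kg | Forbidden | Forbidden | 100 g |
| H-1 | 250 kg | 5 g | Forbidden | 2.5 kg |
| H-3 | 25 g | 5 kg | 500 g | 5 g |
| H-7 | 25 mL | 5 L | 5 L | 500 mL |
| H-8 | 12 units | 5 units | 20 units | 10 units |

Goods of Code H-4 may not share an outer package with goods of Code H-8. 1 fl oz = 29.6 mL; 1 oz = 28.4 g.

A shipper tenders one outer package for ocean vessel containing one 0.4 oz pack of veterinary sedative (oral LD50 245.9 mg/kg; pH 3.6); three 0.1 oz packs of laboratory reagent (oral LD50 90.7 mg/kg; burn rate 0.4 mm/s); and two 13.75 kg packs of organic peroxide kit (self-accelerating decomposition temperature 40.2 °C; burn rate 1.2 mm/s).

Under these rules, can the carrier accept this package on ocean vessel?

The veterinary sedative has oral LD50 245.9 mg/kg, which is < 300 mg/kg, so it is Code H-3 (Toxic).
Laboratory reagent: oral LD50 90.7 mg/kg < 300 mg/kg → Code H-3 (Toxic).
With self-accelerating decomposition temperature 40.2 °C (≤ 50 °C), the organic peroxide kit falls in Code H-4.
Total Code H-3: (one 0.4 oz pack = 11.36 g) + (three 0.1 oz packs = 8.52 g) = 19.88 g.
That is within the Code H-3 ocean vessel limit of 25 g.
Code H-4 quantity: two 13.75 kg packs = 27.5 kg.
27.5 kg exceeds the ocean vessel limit of 25 kg for Code H-4.
The segregation rule (Code H-4 with Code H-8) does not apply to Code H-3 with Code H-4.

No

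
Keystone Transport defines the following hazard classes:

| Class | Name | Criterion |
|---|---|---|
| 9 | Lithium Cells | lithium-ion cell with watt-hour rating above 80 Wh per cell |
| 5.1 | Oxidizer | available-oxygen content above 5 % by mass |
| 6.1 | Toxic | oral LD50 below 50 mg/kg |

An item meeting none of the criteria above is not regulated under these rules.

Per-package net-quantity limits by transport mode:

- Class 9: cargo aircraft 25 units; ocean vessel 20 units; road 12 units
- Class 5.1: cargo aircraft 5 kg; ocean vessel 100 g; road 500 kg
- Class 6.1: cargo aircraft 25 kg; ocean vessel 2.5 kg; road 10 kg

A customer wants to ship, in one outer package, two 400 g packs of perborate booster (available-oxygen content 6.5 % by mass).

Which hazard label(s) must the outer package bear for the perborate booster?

Class 5.1

With available-oxygen content 6.5 % by mass (> 5 % by mass), the perborate booster falls in Class 5.1.
Only the Class 5.1 label is required.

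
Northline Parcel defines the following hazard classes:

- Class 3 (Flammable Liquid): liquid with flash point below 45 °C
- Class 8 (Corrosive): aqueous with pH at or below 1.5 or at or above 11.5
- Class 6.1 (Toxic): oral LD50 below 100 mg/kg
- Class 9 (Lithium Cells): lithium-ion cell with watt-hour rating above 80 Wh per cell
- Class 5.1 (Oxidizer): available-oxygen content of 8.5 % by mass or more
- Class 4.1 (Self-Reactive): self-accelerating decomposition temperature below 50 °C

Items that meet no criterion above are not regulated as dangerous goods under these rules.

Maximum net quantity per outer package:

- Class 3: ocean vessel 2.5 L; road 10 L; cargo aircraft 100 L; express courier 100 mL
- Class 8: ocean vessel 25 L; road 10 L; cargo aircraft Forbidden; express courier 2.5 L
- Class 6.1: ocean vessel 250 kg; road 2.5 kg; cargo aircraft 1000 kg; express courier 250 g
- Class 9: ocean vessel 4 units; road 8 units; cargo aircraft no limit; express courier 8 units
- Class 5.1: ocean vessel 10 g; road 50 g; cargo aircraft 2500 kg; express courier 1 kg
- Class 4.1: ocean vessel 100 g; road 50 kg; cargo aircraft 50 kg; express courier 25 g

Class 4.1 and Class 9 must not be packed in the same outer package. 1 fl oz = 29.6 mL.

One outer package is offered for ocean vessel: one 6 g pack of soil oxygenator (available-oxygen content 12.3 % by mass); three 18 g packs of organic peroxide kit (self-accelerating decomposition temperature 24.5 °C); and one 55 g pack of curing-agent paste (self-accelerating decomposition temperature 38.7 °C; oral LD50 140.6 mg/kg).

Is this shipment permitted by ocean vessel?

No

Available-oxygen content 12.3 % by mass meets the Class 5.1 criterion (Oxidizer), so the soil oxygenator is Class 5.1.
Organic peroxide kit: self-accelerating decomposition temperature 24.5 °C < 50 °C → Class 4.1 (Self-Reactive).
Curing-agent paste: self-accelerating decomposition temperature 38.7 °C < 50 °C → Class 4.1 (Self-Reactive).
Class 4.1 net quantity: (three 18 g packs = 54 g) + 55 g = 109 g.
109 g exceeds the ocean vessel limit of 100 g for Class 4.1.
Class 5.1 quantity: 6 g.
That is within the Class 5.1 ocean vessel limit of 10 g.
The segregation rule (Class 4.1 with Class 9) does not apply to Class 4.1 with Class 5.1.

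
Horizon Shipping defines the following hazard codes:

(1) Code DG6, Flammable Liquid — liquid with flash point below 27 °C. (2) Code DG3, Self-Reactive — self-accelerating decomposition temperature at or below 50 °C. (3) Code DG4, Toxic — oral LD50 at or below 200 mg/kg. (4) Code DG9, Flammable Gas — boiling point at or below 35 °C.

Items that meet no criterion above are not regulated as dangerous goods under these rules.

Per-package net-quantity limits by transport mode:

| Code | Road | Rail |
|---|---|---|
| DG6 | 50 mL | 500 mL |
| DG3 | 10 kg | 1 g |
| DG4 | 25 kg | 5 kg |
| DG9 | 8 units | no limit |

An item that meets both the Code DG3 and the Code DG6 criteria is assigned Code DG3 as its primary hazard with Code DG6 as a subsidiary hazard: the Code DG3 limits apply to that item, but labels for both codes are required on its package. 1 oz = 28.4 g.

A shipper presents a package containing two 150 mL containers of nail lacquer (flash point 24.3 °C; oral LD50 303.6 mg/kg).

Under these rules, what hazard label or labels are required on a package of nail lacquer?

Nail lacquer: flash point 24.3 °C < 27 °C → Code DG6 (Flammable Liquid).
Only the Code DG6 label is required.

Code DG6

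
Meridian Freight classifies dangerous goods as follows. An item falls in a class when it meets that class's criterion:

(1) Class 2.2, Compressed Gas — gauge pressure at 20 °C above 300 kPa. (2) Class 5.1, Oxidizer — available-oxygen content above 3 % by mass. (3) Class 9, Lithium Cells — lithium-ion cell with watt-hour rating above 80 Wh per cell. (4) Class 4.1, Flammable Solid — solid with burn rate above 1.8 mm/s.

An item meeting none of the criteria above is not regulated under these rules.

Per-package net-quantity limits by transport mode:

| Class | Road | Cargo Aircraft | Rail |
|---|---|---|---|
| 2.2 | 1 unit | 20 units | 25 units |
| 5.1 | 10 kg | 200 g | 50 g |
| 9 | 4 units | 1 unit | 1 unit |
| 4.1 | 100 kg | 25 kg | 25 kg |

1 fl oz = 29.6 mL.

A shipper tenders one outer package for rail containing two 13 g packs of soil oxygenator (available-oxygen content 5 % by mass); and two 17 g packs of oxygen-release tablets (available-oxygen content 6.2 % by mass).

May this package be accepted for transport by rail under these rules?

With available-oxygen content 5 % by mass (> 3 % by mass), the soil oxygenator falls in Class 5.1.
Oxygen-release tablets: available-oxygen content 6.2 % by mass > 3 % by mass → Class 5.1 (Oxidizer).
Class 5.1 net quantity: (two 13 g packs = 26 g) + (two 17 g packs = 34 g) = 60 g.
60 g > 50 g (rail limit, Class 5.1) — over the limit.

No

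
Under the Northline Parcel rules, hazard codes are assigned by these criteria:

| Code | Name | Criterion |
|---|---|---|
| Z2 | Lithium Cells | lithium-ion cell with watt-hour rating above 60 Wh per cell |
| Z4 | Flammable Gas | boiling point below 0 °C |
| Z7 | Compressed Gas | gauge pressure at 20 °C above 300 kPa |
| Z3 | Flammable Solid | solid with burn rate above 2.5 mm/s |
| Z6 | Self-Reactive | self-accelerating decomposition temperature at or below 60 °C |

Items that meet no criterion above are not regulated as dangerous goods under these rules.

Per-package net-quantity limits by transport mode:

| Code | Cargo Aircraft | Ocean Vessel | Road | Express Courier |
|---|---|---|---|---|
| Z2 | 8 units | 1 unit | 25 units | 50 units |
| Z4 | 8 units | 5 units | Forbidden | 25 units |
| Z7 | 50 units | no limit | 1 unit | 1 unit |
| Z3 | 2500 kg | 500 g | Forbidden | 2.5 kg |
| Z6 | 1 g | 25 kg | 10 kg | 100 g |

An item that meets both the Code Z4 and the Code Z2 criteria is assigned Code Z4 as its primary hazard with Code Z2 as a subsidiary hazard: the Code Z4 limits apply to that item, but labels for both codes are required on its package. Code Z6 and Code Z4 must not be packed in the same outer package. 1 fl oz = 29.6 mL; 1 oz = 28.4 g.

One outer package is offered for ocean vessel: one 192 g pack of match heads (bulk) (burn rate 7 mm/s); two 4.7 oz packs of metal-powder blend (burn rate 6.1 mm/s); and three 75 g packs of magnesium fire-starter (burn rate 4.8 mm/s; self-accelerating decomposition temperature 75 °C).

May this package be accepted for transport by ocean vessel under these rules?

No

Match heads (bulk): burn rate 7 mm/s > 2.5 mm/s → Code Z3 (Flammable Solid).
The metal-powder blend has burn rate 6.1 mm/s, which is > 2.5 mm/s, so it is Code Z3 (Flammable Solid).
With burn rate 4.8 mm/s (> 2.5 mm/s), the magnesium fire-starter falls in Code Z3.
Code Z3 net quantity: 192 g + (two 4.7 oz packs = 266.96 g) + (three 75 g packs = 225 g) = 683.96 g.
That exceeds the Code Z3 ocean vessel limit of 500 g.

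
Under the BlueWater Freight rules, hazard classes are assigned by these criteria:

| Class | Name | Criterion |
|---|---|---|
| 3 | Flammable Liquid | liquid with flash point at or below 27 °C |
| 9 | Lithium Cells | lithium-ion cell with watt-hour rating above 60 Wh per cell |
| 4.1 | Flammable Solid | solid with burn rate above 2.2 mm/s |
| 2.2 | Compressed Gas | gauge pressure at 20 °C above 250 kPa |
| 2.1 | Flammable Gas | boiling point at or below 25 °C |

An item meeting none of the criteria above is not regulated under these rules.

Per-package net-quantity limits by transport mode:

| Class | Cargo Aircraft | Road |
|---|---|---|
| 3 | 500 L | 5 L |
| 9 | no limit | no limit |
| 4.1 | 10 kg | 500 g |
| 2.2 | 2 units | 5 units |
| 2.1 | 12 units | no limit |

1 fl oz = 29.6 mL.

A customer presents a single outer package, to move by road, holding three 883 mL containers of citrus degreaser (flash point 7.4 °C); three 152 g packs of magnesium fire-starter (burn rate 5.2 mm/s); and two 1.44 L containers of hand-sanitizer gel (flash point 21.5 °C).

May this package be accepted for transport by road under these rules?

Citrus degreaser: flash point 7.4 °C ≤ 27 °C → Class 3 (Flammable Liquid).
With burn rate 5.2 mm/s (> 2.2 mm/s), the magnesium fire-starter falls in Class 4.1.
Flash point 21.5 °C meets the Class 3 criterion (Flammable Liquid), so the hand-sanitizer gel is Class 3.
Class 3 net quantity: (three 883 mL containers = 2.649 L) + (two 1.44 L containers = 2.88 L) = 5.529 L.
5.529 L > 5 L (road limit, Class 3) — over the limit.
Class 4.1 quantity: three 152 g packs = 456 g.
456 g is within the road limit of 500 g for Class 4.1.

No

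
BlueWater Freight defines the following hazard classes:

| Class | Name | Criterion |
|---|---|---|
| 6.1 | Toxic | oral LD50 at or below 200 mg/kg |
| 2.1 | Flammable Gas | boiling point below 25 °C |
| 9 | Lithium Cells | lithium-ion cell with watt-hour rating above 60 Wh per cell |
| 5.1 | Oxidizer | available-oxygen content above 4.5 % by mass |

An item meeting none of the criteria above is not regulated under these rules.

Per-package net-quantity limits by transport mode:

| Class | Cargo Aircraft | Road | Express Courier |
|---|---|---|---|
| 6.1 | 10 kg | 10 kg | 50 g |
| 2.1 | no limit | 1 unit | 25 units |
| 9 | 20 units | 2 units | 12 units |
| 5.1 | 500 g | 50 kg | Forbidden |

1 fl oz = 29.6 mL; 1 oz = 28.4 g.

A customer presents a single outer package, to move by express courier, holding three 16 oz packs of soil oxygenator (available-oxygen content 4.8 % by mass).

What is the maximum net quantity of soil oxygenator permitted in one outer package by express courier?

Soil oxygenator: available-oxygen content 4.8 % by mass > 4.5 % by mass → Class 5.1 (Oxidizer).
The express courier limit for Class 5.1 is Forbidden.

Forbidden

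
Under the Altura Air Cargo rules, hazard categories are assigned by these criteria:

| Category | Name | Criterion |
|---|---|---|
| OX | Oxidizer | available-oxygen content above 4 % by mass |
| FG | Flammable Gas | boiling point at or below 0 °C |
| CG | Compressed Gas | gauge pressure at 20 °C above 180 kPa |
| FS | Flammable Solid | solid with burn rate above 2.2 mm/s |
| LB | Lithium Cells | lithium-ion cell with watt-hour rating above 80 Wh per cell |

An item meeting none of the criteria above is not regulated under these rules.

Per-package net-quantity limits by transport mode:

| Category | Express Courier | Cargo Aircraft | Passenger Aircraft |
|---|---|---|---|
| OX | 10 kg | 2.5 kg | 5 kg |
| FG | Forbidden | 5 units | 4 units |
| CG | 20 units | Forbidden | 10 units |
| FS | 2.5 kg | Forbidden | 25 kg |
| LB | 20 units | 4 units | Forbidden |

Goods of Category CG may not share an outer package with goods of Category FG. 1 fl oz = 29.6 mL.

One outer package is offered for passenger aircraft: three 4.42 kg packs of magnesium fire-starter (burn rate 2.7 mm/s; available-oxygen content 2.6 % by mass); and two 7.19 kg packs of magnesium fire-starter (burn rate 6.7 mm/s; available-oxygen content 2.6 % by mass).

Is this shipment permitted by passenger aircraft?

No

Burn rate 2.7 mm/s meets the Category FS criterion (Flammable Solid), so the magnesium fire-starter is Category FS.
Burn rate 6.7 mm/s meets the Category FS criterion (Flammable Solid), so the magnesium fire-starter is Category FS.
Total Category FS: (three 4.42 kg packs = 13.26 kg) + (two 7.19 kg packs = 14.38 kg) = 27.64 kg.
27.64 kg > 25 kg (passenger aircraft limit, Category FS) — over the limit.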